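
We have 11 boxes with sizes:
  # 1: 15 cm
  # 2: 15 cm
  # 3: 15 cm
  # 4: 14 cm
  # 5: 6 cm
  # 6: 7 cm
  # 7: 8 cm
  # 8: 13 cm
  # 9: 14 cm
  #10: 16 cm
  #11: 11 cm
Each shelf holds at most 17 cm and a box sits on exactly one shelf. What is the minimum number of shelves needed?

9

Total = 16 + 15 + 15 + 15 + 14 + 14 + 13 + 11 + 8 + 7 + 6 = 134 cm.
Lower bound: ⌈134/17⌉ = 8 shelves.
A packing using 9 shelves:
  shelf 1: 16 = 16
  shelf 2: 15 = 15
  shelf 3: 15 = 15
  shelf 4: 15 = 15
  shelf 5: 14 = 14
  shelf 6: 14 = 14
  shelf 7: 13 = 13
  shelf 8: 11 + 6 = 17
  shelf 9: 8 + 7 = 15
No arrangement into 8 shelves stays within capacity, so 9 is optimal.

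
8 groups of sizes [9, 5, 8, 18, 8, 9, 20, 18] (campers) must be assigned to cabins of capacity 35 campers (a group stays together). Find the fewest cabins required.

Total = 20 + 18 + 18 + 9 + 9 + 8 + 8 + 5 = 95 campers.
Lower bound: ⌈95/35⌉ = 3 cabins.
A packing using 3 cabins:
  cabin 1: 20 + 9 + 5 = 34
  cabin 2: 18 + 9 + 8 = 35
  cabin 3: 18 + 8 = 26
This matches the lower bound, so 3 is optimal.

3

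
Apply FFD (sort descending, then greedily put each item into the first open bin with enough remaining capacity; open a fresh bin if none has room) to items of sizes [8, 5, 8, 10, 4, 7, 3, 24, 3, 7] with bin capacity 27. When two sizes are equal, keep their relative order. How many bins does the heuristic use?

Sorted descending: 24, 10, 8, 8, 7, 7, 5, 4, 3, 3.
  24 → bin 1 (new)  [load 24/27]
  10 → bin 2 (new)  [load 10/27]
  8 → bin 2  [load 18/27]
  8 → bin 2  [load 26/27]
  7 → bin 3 (new)  [load 7/27]
  7 → bin 3  [load 14/27]
  5 → bin 3  [load 19/27]
  4 → bin 3  [load 23/27]
  3 → bin 1  [load 27/27]
  3 → bin 3  [load 26/27]
3 bins opened.

3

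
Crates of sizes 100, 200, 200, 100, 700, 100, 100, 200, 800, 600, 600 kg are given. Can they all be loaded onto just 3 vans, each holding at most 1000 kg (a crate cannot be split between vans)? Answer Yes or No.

Total = 3700 kg; ⌈3700/1000⌉ = 4.
At least 4 vans are required, but only 3 are allowed.

No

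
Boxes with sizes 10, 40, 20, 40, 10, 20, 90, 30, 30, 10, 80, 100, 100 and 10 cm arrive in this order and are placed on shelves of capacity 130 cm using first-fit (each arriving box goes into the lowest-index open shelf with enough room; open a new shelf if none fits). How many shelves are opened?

6

  10 → shelf 1 (new)  [load 10/130]
  40 → shelf 1  [load 50/130]
  20 → shelf 1  [load 70/130]
  40 → shelf 1  [load 110/130]
  10 → shelf 1  [load 120/130]
  20 → shelf 2 (new)  [load 20/130]
  90 → shelf 2  [load 110/130]
  30 → shelf 3 (new)  [load 30/130]
  30 → shelf 3  [load 60/130]
  10 → shelf 1  [load 130/130]
  80 → shelf 4 (new)  [load 80/130]
  100 → shelf 5 (new)  [load 100/130]
  100 → shelf 6 (new)  [load 100/130]
  10 → shelf 2  [load 120/130]
6 shelves opened.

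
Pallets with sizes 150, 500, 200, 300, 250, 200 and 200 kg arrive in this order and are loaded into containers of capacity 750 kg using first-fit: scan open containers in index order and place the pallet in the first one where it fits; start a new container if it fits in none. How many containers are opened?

3

  150 → container 1 (new)  [load 150/750]
  500 → container 1  [load 650/750]
  200 → container 2 (new)  [load 200/750]
  300 → container 2  [load 500/750]
  250 → container 2  [load 750/750]
  200 → container 3 (new)  [load 200/750]
  200 → container 3  [load 400/750]
3 containers opened.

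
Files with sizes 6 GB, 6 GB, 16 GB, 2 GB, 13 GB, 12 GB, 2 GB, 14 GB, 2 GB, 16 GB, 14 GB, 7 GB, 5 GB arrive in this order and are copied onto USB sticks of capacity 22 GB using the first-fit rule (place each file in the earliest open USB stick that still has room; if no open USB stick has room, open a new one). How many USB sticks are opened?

7

  6 → USB stick 1 (new)  [load 6/22]
  6 → USB stick 1  [load 12/22]
  16 → USB stick 2 (new)  [load 16/22]
  2 → USB stick 1  [load 14/22]
  13 → USB stick 3 (new)  [load 13/22]
  12 → USB stick 4 (new)  [load 12/22]
  2 → USB stick 1  [load 16/22]
  14 → USB stick 5 (new)  [load 14/22]
  2 → USB stick 1  [load 18/22]
  16 → USB stick 6 (new)  [load 16/22]
  14 → USB stick 7 (new)  [load 14/22]
  7 → USB stick 3  [load 20/22]
  5 → USB stick 2  [load 21/22]
7 USB sticks opened.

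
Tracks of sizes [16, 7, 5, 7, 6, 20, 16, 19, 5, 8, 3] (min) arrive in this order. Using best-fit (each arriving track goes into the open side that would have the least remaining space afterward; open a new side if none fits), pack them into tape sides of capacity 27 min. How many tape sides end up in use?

  16 → side 1 (new)  [load 16/27]
  7 → side 1  [load 23/27]
  5 → side 2 (new)  [load 5/27]
  7 → side 2  [load 12/27]
  6 → side 2  [load 18/27]
  20 → side 3 (new)  [load 20/27]
  16 → side 4 (new)  [load 16/27]
  19 → side 5 (new)  [load 19/27]
  5 → side 3  [load 25/27]
  8 → side 5  [load 27/27]
  3 → side 1  [load 26/27]
5 tape sides opened.

5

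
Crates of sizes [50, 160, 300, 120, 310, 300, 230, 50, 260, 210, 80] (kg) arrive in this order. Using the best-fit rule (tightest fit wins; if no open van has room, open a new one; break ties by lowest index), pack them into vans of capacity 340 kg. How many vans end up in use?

  50 → van 1 (new)  [load 50/340]
  160 → van 1  [load 210/340]
  300 → van 2 (new)  [load 300/340]
  120 → van 1  [load 330/340]
  310 → van 3 (new)  [load 310/340]
  300 → van 4 (new)  [load 300/340]
  230 → van 5 (new)  [load 230/340]
  50 → van 5  [load 280/340]
  260 → van 6 (new)  [load 260/340]
  210 → van 7 (new)  [load 210/340]
  80 → van 6  [load 340/340]
7 vans opened.

7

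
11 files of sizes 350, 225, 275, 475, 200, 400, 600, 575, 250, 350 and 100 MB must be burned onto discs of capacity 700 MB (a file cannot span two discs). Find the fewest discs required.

Total = 600 + 575 + 475 + 400 + 350 + 350 + 275 + 250 + 225 + 200 + 100 = 3800 MB.
Lower bound: ⌈3800/700⌉ = 6 discs.
A packing using 6 discs:
  disc 1: 600 + 100 = 700
  disc 2: 575 = 575
  disc 3: 475 + 225 = 700
  disc 4: 400 + 275 = 675
  disc 5: 350 + 350 = 700
  disc 6: 250 + 200 = 450
This matches the lower bound, so 6 is optimal.

6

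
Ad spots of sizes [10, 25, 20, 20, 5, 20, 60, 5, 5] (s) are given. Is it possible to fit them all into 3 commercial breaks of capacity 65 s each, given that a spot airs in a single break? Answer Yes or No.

Yes

A valid assignment using 3 commercial breaks:
  break 1: 60 + 5 = 65
  break 2: 25 + 20 + 20 = 65
  break 3: 20 + 10 + 5 + 5 = 40
Every load is within 65 s, so 3 commercial breaks suffice.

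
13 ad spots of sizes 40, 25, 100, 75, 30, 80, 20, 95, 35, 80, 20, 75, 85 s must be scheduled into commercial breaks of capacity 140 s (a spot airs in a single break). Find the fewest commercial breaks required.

Total = 100 + 95 + 85 + 80 + 80 + 75 + 75 + 40 + 35 + 30 + 25 + 20 + 20 = 760 s.
Lower bound: ⌈760/140⌉ = 6 commercial breaks.
Also, 7 ad spots each exceed 70 s, and no two of those can share a break, so at least 7 commercial breaks are needed.
A packing using 7 commercial breaks:
  break 1: 100 + 40 = 140
  break 2: 95 + 35 = 130
  break 3: 85 + 30 + 25 = 140
  break 4: 80 + 20 + 20 = 120
  break 5: 80 = 80
  break 6: 75 = 75
  break 7: 75 = 75
This matches the lower bound, so 7 is optimal.

7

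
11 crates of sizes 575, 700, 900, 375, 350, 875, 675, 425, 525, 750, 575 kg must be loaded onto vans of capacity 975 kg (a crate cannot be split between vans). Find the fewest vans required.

Total = 900 + 875 + 750 + 700 + 675 + 575 + 575 + 525 + 425 + 375 + 350 = 6725 kg.
Lower bound: ⌈6725/975⌉ = 7 vans.
Also, 8 crates each exceed 975/2 kg, and no two of those can share a van, so at least 8 vans are needed.
A packing using 8 vans:
  van 1: 900 = 900
  van 2: 875 = 875
  van 3: 750 = 750
  van 4: 700 = 700
  van 5: 675 = 675
  van 6: 575 + 375 = 950
  van 7: 575 + 350 = 925
  van 8: 525 + 425 = 950
This matches the lower bound, so 8 is optimal.

8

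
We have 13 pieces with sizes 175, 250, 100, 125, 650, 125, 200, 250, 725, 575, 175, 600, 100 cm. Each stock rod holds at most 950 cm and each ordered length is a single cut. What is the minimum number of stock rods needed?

5

Total = 725 + 650 + 600 + 575 + 250 + 250 + 200 + 175 + 175 + 125 + 125 + 100 + 100 = 4050 cm.
Lower bound: ⌈4050/950⌉ = 5 stock rods.
A packing using 5 stock rods:
  stock rod 1: 725 + 200 = 925
  stock rod 2: 650 + 250 = 900
  stock rod 3: 600 + 250 + 100 = 950
  stock rod 4: 575 + 175 + 175 = 925
  stock rod 5: 125 + 125 + 100 = 350
This matches the lower bound, so 5 is optimal.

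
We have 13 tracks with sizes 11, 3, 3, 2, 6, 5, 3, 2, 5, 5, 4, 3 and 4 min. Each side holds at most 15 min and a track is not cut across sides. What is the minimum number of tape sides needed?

4

Total = 11 + 6 + 5 + 5 + 5 + 4 + 4 + 3 + 3 + 3 + 3 + 2 + 2 = 56 min.
Lower bound: ⌈56/15⌉ = 4 tape sides.
A packing using 4 tape sides:
  side 1: 11 + 4 = 15
  side 2: 6 + 5 + 4 = 15
  side 3: 5 + 5 + 3 + 2 = 15
  side 4: 3 + 3 + 3 + 2 = 11
This matches the lower bound, so 4 is optimal.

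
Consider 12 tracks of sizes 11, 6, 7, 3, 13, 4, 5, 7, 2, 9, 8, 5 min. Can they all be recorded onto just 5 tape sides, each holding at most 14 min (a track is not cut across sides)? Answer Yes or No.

Total = 80 min; ⌈80/14⌉ = 6.
At least 6 tape sides are required, but only 5 are allowed.

No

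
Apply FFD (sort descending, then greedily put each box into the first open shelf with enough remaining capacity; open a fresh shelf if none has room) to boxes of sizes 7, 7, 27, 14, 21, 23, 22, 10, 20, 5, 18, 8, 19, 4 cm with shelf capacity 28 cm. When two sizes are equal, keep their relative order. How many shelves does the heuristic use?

8

Sorted descending: 27, 23, 22, 21, 20, 19, 18, 14, 10, 8, 7, 7, 5, 4.
  27 → shelf 1 (new)  [load 27/28]
  23 → shelf 2 (new)  [load 23/28]
  22 → shelf 3 (new)  [load 22/28]
  21 → shelf 4 (new)  [load 21/28]
  20 → shelf 5 (new)  [load 20/28]
  19 → shelf 6 (new)  [load 19/28]
  18 → shelf 7 (new)  [load 18/28]
  14 → shelf 8 (new)  [load 14/28]
  10 → shelf 7  [load 28/28]
  8 → shelf 5  [load 28/28]
  7 → shelf 4  [load 28/28]
  7 → shelf 6  [load 26/28]
  5 → shelf 2  [load 28/28]
  4 → shelf 3  [load 26/28]
8 shelves opened.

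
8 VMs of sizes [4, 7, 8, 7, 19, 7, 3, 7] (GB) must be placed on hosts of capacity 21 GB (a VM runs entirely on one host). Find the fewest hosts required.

4

Total = 19 + 8 + 7 + 7 + 7 + 7 + 4 + 3 = 62 GB.
Lower bound: ⌈62/21⌉ = 3 hosts.
A packing using 4 hosts:
  host 1: 19 = 19
  host 2: 8 + 7 + 4 = 19
  host 3: 7 + 7 + 7 = 21
  host 4: 3 = 3
No arrangement into 3 hosts stays within capacity, so 4 is optimal.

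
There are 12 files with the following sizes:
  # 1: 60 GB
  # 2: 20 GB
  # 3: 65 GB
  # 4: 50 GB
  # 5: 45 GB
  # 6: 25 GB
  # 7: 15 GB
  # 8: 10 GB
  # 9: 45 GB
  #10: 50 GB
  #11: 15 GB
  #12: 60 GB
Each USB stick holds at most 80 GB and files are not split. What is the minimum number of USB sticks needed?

Total = 65 + 60 + 60 + 50 + 50 + 45 + 45 + 25 + 20 + 15 + 15 + 10 = 460 GB.
Lower bound: ⌈460/80⌉ = 6 USB sticks.
Also, 7 files each exceed 40 GB, and no two of those can share a USB stick, so at least 7 USB sticks are needed.
A packing using 7 USB sticks:
  USB stick 1: 65 + 15 = 80
  USB stick 2: 60 + 20 = 80
  USB stick 3: 60 + 15 = 75
  USB stick 4: 50 + 25 = 75
  USB stick 5: 50 + 10 = 60
  USB stick 6: 45 = 45
  USB stick 7: 45 = 45
This matches the lower bound, so 7 is optimal.

7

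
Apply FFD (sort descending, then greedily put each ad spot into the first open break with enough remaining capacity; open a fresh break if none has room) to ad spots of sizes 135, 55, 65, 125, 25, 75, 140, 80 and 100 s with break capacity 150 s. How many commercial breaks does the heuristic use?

6

Sorted descending: 140, 135, 125, 100, 80, 75, 65, 55, 25.
  140 → break 1 (new)  [load 140/150]
  135 → break 2 (new)  [load 135/150]
  125 → break 3 (new)  [load 125/150]
  100 → break 4 (new)  [load 100/150]
  80 → break 5 (new)  [load 80/150]
  75 → break 6 (new)  [load 75/150]
  65 → break 5  [load 145/150]
  55 → break 6  [load 130/150]
  25 → break 3  [load 150/150]
6 commercial breaks opened.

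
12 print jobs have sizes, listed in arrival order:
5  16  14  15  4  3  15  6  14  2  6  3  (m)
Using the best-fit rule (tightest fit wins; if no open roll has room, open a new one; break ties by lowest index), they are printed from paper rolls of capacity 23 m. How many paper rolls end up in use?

  5 → roll 1 (new)  [load 5/23]
  16 → roll 1  [load 21/23]
  14 → roll 2 (new)  [load 14/23]
  15 → roll 3 (new)  [load 15/23]
  4 → roll 3  [load 19/23]
  3 → roll 3  [load 22/23]
  15 → roll 4 (new)  [load 15/23]
  6 → roll 4  [load 21/23]
  14 → roll 5 (new)  [load 14/23]
  2 → roll 1  [load 23/23]
  6 → roll 2  [load 20/23]
  3 → roll 2  [load 23/23]
5 paper rolls opened.

5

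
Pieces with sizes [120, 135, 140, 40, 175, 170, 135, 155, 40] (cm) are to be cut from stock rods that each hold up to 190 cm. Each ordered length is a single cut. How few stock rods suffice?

Total = 175 + 170 + 155 + 140 + 135 + 135 + 120 + 40 + 40 = 1110 cm.
Lower bound: ⌈1110/190⌉ = 6 stock rods.
Also, 7 pieces each exceed 95 cm, and no two of those can share a stock rod, so at least 7 stock rods are needed.
A packing using 7 stock rods:
  stock rod 1: 175 = 175
  stock rod 2: 170 = 170
  stock rod 3: 155 = 155
  stock rod 4: 140 + 40 = 180
  stock rod 5: 135 + 40 = 175
  stock rod 6: 135 = 135
  stock rod 7: 120 = 120
This matches the lower bound, so 7 is optimal.

7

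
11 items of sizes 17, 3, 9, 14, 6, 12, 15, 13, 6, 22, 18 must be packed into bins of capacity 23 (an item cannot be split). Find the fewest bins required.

Total = 22 + 18 + 17 + 15 + 14 + 13 + 12 + 9 + 6 + 6 + 3 = 135.
Lower bound: ⌈135/23⌉ = 6 bins.
Also, 7 items each exceed 23/2, and no two of those can share a bin, so at least 7 bins are needed.
A packing using 7 bins:
  bin 1: 22 = 22
  bin 2: 18 + 3 = 21
  bin 3: 17 + 6 = 23
  bin 4: 15 + 6 = 21
  bin 5: 14 + 9 = 23
  bin 6: 13 = 13
  bin 7: 12 = 12
This matches the lower bound, so 7 is optimal.

7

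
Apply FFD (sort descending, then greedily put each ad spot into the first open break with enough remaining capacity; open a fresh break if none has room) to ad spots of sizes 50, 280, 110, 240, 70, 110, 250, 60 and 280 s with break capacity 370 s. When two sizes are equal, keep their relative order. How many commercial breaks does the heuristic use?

5

Sorted descending: 280, 280, 250, 240, 110, 110, 70, 60, 50.
  280 → break 1 (new)  [load 280/370]
  280 → break 2 (new)  [load 280/370]
  250 → break 3 (new)  [load 250/370]
  240 → break 4 (new)  [load 240/370]
  110 → break 3  [load 360/370]
  110 → break 4  [load 350/370]
  70 → break 1  [load 350/370]
  60 → break 2  [load 340/370]
  50 → break 5 (new)  [load 50/370]
5 commercial breaks opened.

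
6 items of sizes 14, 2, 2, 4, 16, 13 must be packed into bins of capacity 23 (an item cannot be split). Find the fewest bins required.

3

Total = 16 + 14 + 13 + 4 + 2 + 2 = 51.
Lower bound: ⌈51/23⌉ = 3 bins.
A packing using 3 bins:
  bin 1: 16 + 4 + 2 = 22
  bin 2: 14 + 2 = 16
  bin 3: 13 = 13
This matches the lower bound, so 3 is optimal.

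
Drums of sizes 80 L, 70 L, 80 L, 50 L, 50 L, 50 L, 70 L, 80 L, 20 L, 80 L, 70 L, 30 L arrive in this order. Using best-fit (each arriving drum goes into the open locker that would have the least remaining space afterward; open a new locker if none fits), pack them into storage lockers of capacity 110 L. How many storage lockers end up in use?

9

  80 → locker 1 (new)  [load 80/110]
  70 → locker 2 (new)  [load 70/110]
  80 → locker 3 (new)  [load 80/110]
  50 → locker 4 (new)  [load 50/110]
  50 → locker 4  [load 100/110]
  50 → locker 5 (new)  [load 50/110]
  70 → locker 6 (new)  [load 70/110]
  80 → locker 7 (new)  [load 80/110]
  20 → locker 1  [load 100/110]
  80 → locker 8 (new)  [load 80/110]
  70 → locker 9 (new)  [load 70/110]
  30 → locker 3  [load 110/110]
9 storage lockers opened.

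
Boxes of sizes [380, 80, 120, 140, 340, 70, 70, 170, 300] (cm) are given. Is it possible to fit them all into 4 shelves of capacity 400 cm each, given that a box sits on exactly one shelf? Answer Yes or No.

Total = 1670 cm; ⌈1670/400⌉ = 5.
At least 5 shelves are required, but only 4 are allowed.

No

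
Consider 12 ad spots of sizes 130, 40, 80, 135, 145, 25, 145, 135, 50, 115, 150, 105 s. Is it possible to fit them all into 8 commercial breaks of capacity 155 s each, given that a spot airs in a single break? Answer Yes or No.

Total = 1255 s; ⌈1255/155⌉ = 9.
At least 9 commercial breaks are required, but only 8 are allowed.

No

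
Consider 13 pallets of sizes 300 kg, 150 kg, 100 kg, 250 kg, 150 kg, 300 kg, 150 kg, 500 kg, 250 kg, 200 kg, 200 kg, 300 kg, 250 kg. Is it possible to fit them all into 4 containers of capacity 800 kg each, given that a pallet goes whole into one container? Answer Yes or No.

A valid assignment using 4 containers:
  container 1: 500 + 300 = 800
  container 2: 300 + 300 + 200 = 800
  container 3: 250 + 250 + 250 = 750
  container 4: 200 + 150 + 150 + 150 + 100 = 750
Every load is within 800 kg, so 4 containers suffice.

Yes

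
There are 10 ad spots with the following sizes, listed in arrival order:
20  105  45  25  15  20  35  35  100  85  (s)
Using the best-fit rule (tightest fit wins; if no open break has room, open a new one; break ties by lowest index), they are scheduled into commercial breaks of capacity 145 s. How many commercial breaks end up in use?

  20 → break 1 (new)  [load 20/145]
  105 → break 1  [load 125/145]
  45 → break 2 (new)  [load 45/145]
  25 → break 2  [load 70/145]
  15 → break 1  [load 140/145]
  20 → break 2  [load 90/145]
  35 → break 2  [load 125/145]
  35 → break 3 (new)  [load 35/145]
  100 → break 3  [load 135/145]
  85 → break 4 (new)  [load 85/145]
4 commercial breaks opened.

4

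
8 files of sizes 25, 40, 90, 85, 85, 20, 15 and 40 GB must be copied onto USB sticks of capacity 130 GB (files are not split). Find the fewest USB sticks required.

Total = 90 + 85 + 85 + 40 + 40 + 25 + 20 + 15 = 400 GB.
Lower bound: ⌈400/130⌉ = 4 USB sticks.
A packing using 4 USB sticks:
  USB stick 1: 90 + 40 = 130
  USB stick 2: 85 + 40 = 125
  USB stick 3: 85 + 25 + 20 = 130
  USB stick 4: 15 = 15
This matches the lower bound, so 4 is optimal.

4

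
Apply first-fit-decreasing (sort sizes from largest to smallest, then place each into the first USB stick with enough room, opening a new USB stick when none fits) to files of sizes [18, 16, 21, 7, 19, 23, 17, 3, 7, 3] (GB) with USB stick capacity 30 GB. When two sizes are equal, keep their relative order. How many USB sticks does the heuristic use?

6

Sorted descending: 23, 21, 19, 18, 17, 16, 7, 7, 3, 3.
  23 → USB stick 1 (new)  [load 23/30]
  21 → USB stick 2 (new)  [load 21/30]
  19 → USB stick 3 (new)  [load 19/30]
  18 → USB stick 4 (new)  [load 18/30]
  17 → USB stick 5 (new)  [load 17/30]
  16 → USB stick 6 (new)  [load 16/30]
  7 → USB stick 1  [load 30/30]
  7 → USB stick 2  [load 28/30]
  3 → USB stick 3  [load 22/30]
  3 → USB stick 3  [load 25/30]
6 USB sticks opened.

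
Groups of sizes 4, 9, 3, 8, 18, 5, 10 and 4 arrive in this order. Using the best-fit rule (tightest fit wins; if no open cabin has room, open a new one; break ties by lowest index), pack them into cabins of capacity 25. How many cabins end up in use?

3

  4 → cabin 1 (new)  [load 4/25]
  9 → cabin 1  [load 13/25]
  3 → cabin 1  [load 16/25]
  8 → cabin 1  [load 24/25]
  18 → cabin 2 (new)  [load 18/25]
  5 → cabin 2  [load 23/25]
  10 → cabin 3 (new)  [load 10/25]
  4 → cabin 3  [load 14/25]
3 cabins opened.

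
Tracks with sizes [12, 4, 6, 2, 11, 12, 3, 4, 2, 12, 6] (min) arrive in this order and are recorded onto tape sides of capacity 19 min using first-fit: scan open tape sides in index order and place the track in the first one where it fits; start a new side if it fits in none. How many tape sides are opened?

  12 → side 1 (new)  [load 12/19]
  4 → side 1  [load 16/19]
  6 → side 2 (new)  [load 6/19]
  2 → side 1  [load 18/19]
  11 → side 2  [load 17/19]
  12 → side 3 (new)  [load 12/19]
  3 → side 3  [load 15/19]
  4 → side 3  [load 19/19]
  2 → side 2  [load 19/19]
  12 → side 4 (new)  [load 12/19]
  6 → side 4  [load 18/19]
4 tape sides opened.

4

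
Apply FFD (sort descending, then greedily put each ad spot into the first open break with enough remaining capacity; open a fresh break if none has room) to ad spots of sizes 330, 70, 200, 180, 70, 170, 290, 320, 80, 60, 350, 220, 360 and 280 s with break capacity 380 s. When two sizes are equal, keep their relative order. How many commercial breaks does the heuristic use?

Sorted descending: 360, 350, 330, 320, 290, 280, 220, 200, 180, 170, 80, 70, 70, 60.
  360 → break 1 (new)  [load 360/380]
  350 → break 2 (new)  [load 350/380]
  330 → break 3 (new)  [load 330/380]
  320 → break 4 (new)  [load 320/380]
  290 → break 5 (new)  [load 290/380]
  280 → break 6 (new)  [load 280/380]
  220 → break 7 (new)  [load 220/380]
  200 → break 8 (new)  [load 200/380]
  180 → break 8  [load 380/380]
  170 → break 9 (new)  [load 170/380]
  80 → break 5  [load 370/380]
  70 → break 6  [load 350/380]
  70 → break 7  [load 290/380]
  60 → break 4  [load 380/380]
9 commercial breaks opened.

9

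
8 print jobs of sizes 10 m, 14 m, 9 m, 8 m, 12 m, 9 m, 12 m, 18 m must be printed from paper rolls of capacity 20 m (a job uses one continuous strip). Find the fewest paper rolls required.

6

Total = 18 + 14 + 12 + 12 + 10 + 9 + 9 + 8 = 92 m.
Lower bound: ⌈92/20⌉ = 5 paper rolls.
A packing using 6 paper rolls:
  roll 1: 18 = 18
  roll 2: 14 = 14
  roll 3: 12 + 8 = 20
  roll 4: 12 = 12
  roll 5: 10 + 9 = 19
  roll 6: 9 = 9
No arrangement into 5 paper rolls stays within capacity, so 6 is optimal.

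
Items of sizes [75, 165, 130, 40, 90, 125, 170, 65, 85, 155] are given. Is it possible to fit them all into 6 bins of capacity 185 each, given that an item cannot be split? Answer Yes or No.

No

Total = 1100; ⌈1100/185⌉ = 6.
The bound of 6 does not rule out 6, but exhaustive search shows no assignment into 6 bins of capacity 185 exists — the minimum is 7.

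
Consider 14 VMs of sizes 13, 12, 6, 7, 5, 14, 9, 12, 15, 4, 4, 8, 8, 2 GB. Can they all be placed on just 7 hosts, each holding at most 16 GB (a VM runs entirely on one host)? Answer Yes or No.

Total = 119 GB; ⌈119/16⌉ = 8.
At least 8 hosts are required, but only 7 are allowed.

No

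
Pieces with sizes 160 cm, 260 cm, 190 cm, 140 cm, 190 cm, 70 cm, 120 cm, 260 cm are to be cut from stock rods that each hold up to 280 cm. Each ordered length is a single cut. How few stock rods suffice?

Total = 260 + 260 + 190 + 190 + 160 + 140 + 120 + 70 = 1390 cm.
Lower bound: ⌈1390/280⌉ = 5 stock rods.
A packing using 6 stock rods:
  stock rod 1: 260 = 260
  stock rod 2: 260 = 260
  stock rod 3: 190 + 70 = 260
  stock rod 4: 190 = 190
  stock rod 5: 160 + 120 = 280
  stock rod 6: 140 = 140
No arrangement into 5 stock rods stays within capacity, so 6 is optimal.

6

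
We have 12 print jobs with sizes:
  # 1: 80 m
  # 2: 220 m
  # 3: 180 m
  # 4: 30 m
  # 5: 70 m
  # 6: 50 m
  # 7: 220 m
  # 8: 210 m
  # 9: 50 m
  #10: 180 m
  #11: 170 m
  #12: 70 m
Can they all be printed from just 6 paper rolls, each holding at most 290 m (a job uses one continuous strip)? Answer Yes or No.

Yes

A valid assignment using 6 paper rolls:
  roll 1: 220 + 70 = 290
  roll 2: 220 + 70 = 290
  roll 3: 210 + 80 = 290
  roll 4: 180 + 50 + 50 = 280
  roll 5: 180 + 30 = 210
  roll 6: 170 = 170
Every load is within 290 m, so 6 paper rolls suffice.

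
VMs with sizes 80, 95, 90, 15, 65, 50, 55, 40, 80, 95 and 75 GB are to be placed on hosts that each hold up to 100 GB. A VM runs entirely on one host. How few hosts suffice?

9

Total = 95 + 95 + 90 + 80 + 80 + 75 + 65 + 55 + 50 + 40 + 15 = 740 GB.
Lower bound: ⌈740/100⌉ = 8 hosts.
A packing using 9 hosts:
  host 1: 95 = 95
  host 2: 95 = 95
  host 3: 90 = 90
  host 4: 80 + 15 = 95
  host 5: 80 = 80
  host 6: 75 = 75
  host 7: 65 = 65
  host 8: 55 + 40 = 95
  host 9: 50 = 50
No arrangement into 8 hosts stays within capacity, so 9 is optimal.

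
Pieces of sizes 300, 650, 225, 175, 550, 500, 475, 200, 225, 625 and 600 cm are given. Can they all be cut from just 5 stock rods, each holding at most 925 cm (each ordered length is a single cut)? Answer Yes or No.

Total = 4525 cm; ⌈4525/925⌉ = 5.
6 pieces each exceed half the capacity and cannot share a stock rod, forcing at least 6 stock rods.
At least 6 stock rods are required, but only 5 are allowed.

No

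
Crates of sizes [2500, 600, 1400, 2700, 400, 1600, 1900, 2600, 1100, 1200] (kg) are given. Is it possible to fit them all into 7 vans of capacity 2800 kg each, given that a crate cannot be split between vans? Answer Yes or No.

A valid assignment using 7 vans:
  van 1: 2700 = 2700
  van 2: 2600 = 2600
  van 3: 2500 = 2500
  van 4: 1900 + 600 = 2500
  van 5: 1600 + 1200 = 2800
  van 6: 1400 + 1100 = 2500
  van 7: 400 = 400
Every load is within 2800 kg, so 7 vans suffice.

Yes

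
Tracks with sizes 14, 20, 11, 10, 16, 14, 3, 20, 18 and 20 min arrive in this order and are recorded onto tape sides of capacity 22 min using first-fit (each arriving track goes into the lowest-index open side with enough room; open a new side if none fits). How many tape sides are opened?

  14 → side 1 (new)  [load 14/22]
  20 → side 2 (new)  [load 20/22]
  11 → side 3 (new)  [load 11/22]
  10 → side 3  [load 21/22]
  16 → side 4 (new)  [load 16/22]
  14 → side 5 (new)  [load 14/22]
  3 → side 1  [load 17/22]
  20 → side 6 (new)  [load 20/22]
  18 → side 7 (new)  [load 18/22]
  20 → side 8 (new)  [load 20/22]
8 tape sides opened.

8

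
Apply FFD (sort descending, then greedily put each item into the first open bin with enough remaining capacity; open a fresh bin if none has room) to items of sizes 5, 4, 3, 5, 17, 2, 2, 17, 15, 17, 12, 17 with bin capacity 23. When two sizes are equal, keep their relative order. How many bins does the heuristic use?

6

Sorted descending: 17, 17, 17, 17, 15, 12, 5, 5, 4, 3, 2, 2.
  17 → bin 1 (new)  [load 17/23]
  17 → bin 2 (new)  [load 17/23]
  17 → bin 3 (new)  [load 17/23]
  17 → bin 4 (new)  [load 17/23]
  15 → bin 5 (new)  [load 15/23]
  12 → bin 6 (new)  [load 12/23]
  5 → bin 1  [load 22/23]
  5 → bin 2  [load 22/23]
  4 → bin 3  [load 21/23]
  3 → bin 4  [load 20/23]
  2 → bin 3  [load 23/23]
  2 → bin 4  [load 22/23]
6 bins opened.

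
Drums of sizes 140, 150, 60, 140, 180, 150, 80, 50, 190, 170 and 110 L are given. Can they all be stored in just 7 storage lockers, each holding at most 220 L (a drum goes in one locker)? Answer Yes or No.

No

Total = 1420 L; ⌈1420/220⌉ = 7.
The bound of 7 does not rule out 7, but exhaustive search shows no assignment into 7 storage lockers of capacity 220 L exists — the minimum is 8.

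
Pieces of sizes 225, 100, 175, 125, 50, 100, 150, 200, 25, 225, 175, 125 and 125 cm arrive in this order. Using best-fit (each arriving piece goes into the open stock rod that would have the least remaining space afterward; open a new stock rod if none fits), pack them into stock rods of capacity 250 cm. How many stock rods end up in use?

  225 → stock rod 1 (new)  [load 225/250]
  100 → stock rod 2 (new)  [load 100/250]
  175 → stock rod 3 (new)  [load 175/250]
  125 → stock rod 2  [load 225/250]
  50 → stock rod 3  [load 225/250]
  100 → stock rod 4 (new)  [load 100/250]
  150 → stock rod 4  [load 250/250]
  200 → stock rod 5 (new)  [load 200/250]
  25 → stock rod 1  [load 250/250]
  225 → stock rod 6 (new)  [load 225/250]
  175 → stock rod 7 (new)  [load 175/250]
  125 → stock rod 8 (new)  [load 125/250]
  125 → stock rod 8  [load 250/250]
8 stock rods opened.

8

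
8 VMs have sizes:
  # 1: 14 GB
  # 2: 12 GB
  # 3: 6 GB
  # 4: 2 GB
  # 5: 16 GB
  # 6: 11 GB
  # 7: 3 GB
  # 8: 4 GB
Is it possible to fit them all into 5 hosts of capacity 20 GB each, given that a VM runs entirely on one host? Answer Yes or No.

Yes

A valid assignment using 4 hosts:
  host 1: 16 + 4 = 20
  host 2: 14 + 6 = 20
  host 3: 12 + 3 + 2 = 17
  host 4: 11 = 11
That uses only 4 ≤ 5, so 5 hosts are enough.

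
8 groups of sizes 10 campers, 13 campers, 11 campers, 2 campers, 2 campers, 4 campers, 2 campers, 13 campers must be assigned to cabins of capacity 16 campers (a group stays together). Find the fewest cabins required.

Total = 13 + 13 + 11 + 10 + 4 + 2 + 2 + 2 = 57 campers.
Lower bound: ⌈57/16⌉ = 4 cabins.
A packing using 4 cabins:
  cabin 1: 13 + 2 = 15
  cabin 2: 13 + 2 = 15
  cabin 3: 11 + 4 = 15
  cabin 4: 10 + 2 = 12
This matches the lower bound, so 4 is optimal.

4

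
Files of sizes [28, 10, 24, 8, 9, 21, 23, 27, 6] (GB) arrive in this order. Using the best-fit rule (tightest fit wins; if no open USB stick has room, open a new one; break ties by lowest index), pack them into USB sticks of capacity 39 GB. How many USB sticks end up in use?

  28 → USB stick 1 (new)  [load 28/39]
  10 → USB stick 1  [load 38/39]
  24 → USB stick 2 (new)  [load 24/39]
  8 → USB stick 2  [load 32/39]
  9 → USB stick 3 (new)  [load 9/39]
  21 → USB stick 3  [load 30/39]
  23 → USB stick 4 (new)  [load 23/39]
  27 → USB stick 5 (new)  [load 27/39]
  6 → USB stick 2  [load 38/39]
5 USB sticks opened.

5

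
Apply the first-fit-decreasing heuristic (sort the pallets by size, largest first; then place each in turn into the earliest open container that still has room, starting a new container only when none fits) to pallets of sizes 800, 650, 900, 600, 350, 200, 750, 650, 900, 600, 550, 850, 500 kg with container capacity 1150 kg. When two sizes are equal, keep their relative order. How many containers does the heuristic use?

9

Sorted descending: 900, 900, 850, 800, 750, 650, 650, 600, 600, 550, 500, 350, 200.
  900 → container 1 (new)  [load 900/1150]
  900 → container 2 (new)  [load 900/1150]
  850 → container 3 (new)  [load 850/1150]
  800 → container 4 (new)  [load 800/1150]
  750 → container 5 (new)  [load 750/1150]
  650 → container 6 (new)  [load 650/1150]
  650 → container 7 (new)  [load 650/1150]
  600 → container 8 (new)  [load 600/1150]
  600 → container 9 (new)  [load 600/1150]
  550 → container 8  [load 1150/1150]
  500 → container 6  [load 1150/1150]
  350 → container 4  [load 1150/1150]
  200 → container 1  [load 1100/1150]
9 containers opened.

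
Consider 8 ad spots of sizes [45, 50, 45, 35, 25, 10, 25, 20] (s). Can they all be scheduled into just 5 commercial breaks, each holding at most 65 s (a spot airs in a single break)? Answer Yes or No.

A valid assignment using 5 commercial breaks:
  break 1: 50 + 10 = 60
  break 2: 45 + 20 = 65
  break 3: 45 = 45
  break 4: 35 + 25 = 60
  break 5: 25 = 25
Every load is within 65 s, so 5 commercial breaks suffice.

Yes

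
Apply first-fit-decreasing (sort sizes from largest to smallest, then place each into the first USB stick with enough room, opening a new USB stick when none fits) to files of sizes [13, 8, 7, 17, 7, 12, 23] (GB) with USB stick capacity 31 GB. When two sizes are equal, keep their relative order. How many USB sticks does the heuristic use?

3

Sorted descending: 23, 17, 13, 12, 8, 7, 7.
  23 → USB stick 1 (new)  [load 23/31]
  17 → USB stick 2 (new)  [load 17/31]
  13 → USB stick 2  [load 30/31]
  12 → USB stick 3 (new)  [load 12/31]
  8 → USB stick 1  [load 31/31]
  7 → USB stick 3  [load 19/31]
  7 → USB stick 3  [load 26/31]
3 USB sticks opened.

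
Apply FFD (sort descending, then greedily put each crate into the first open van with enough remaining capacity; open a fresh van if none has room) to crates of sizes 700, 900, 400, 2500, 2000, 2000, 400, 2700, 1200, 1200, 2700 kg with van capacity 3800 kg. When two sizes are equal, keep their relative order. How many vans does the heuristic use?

Sorted descending: 2700, 2700, 2500, 2000, 2000, 1200, 1200, 900, 700, 400, 400.
  2700 → van 1 (new)  [load 2700/3800]
  2700 → van 2 (new)  [load 2700/3800]
  2500 → van 3 (new)  [load 2500/3800]
  2000 → van 4 (new)  [load 2000/3800]
  2000 → van 5 (new)  [load 2000/3800]
  1200 → van 3  [load 3700/3800]
  1200 → van 4  [load 3200/3800]
  900 → van 1  [load 3600/3800]
  700 → van 2  [load 3400/3800]
  400 → van 2  [load 3800/3800]
  400 → van 4  [load 3600/3800]
5 vans opened.

5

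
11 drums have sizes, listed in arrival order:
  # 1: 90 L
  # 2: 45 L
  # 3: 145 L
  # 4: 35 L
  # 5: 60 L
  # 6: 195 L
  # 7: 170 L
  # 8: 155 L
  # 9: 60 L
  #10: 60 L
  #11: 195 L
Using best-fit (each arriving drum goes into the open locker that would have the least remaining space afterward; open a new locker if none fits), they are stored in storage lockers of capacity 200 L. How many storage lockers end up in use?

  90 → locker 1 (new)  [load 90/200]
  45 → locker 1  [load 135/200]
  145 → locker 2 (new)  [load 145/200]
  35 → locker 2  [load 180/200]
  60 → locker 1  [load 195/200]
  195 → locker 3 (new)  [load 195/200]
  170 → locker 4 (new)  [load 170/200]
  155 → locker 5 (new)  [load 155/200]
  60 → locker 6 (new)  [load 60/200]
  60 → locker 6  [load 120/200]
  195 → locker 7 (new)  [load 195/200]
7 storage lockers opened.

7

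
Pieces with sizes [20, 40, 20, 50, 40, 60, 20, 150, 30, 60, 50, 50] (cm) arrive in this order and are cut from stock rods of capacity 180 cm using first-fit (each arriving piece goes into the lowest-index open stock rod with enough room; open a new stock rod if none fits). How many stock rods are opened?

4

  20 → stock rod 1 (new)  [load 20/180]
  40 → stock rod 1  [load 60/180]
  20 → stock rod 1  [load 80/180]
  50 → stock rod 1  [load 130/180]
  40 → stock rod 1  [load 170/180]
  60 → stock rod 2 (new)  [load 60/180]
  20 → stock rod 2  [load 80/180]
  150 → stock rod 3 (new)  [load 150/180]
  30 → stock rod 2  [load 110/180]
  60 → stock rod 2  [load 170/180]
  50 → stock rod 4 (new)  [load 50/180]
  50 → stock rod 4  [load 100/180]
4 stock rods opened.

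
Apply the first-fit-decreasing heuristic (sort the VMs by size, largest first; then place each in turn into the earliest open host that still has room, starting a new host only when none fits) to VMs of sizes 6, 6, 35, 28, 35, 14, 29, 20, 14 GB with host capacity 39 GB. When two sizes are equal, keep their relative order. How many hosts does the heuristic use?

6

Sorted descending: 35, 35, 29, 28, 20, 14, 14, 6, 6.
  35 → host 1 (new)  [load 35/39]
  35 → host 2 (new)  [load 35/39]
  29 → host 3 (new)  [load 29/39]
  28 → host 4 (new)  [load 28/39]
  20 → host 5 (new)  [load 20/39]
  14 → host 5  [load 34/39]
  14 → host 6 (new)  [load 14/39]
  6 → host 3  [load 35/39]
  6 → host 4  [load 34/39]
6 hosts opened.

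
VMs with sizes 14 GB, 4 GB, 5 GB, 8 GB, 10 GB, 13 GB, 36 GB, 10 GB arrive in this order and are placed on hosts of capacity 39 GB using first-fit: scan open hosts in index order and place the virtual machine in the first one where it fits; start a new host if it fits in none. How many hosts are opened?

3

  14 → host 1 (new)  [load 14/39]
  4 → host 1  [load 18/39]
  5 → host 1  [load 23/39]
  8 → host 1  [load 31/39]
  10 → host 2 (new)  [load 10/39]
  13 → host 2  [load 23/39]
  36 → host 3 (new)  [load 36/39]
  10 → host 2  [load 33/39]
3 hosts opened.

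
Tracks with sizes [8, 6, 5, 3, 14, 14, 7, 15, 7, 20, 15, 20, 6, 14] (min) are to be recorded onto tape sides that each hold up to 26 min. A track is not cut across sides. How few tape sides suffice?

Total = 20 + 20 + 15 + 15 + 14 + 14 + 14 + 8 + 7 + 7 + 6 + 6 + 5 + 3 = 154 min.
Lower bound: ⌈154/26⌉ = 6 tape sides.
Also, 7 tracks each exceed 13 min, and no two of those can share a side, so at least 7 tape sides are needed.
A packing using 7 tape sides:
  side 1: 20 + 6 = 26
  side 2: 20 + 6 = 26
  side 3: 15 + 8 + 3 = 26
  side 4: 15 + 7 = 22
  side 5: 14 + 7 + 5 = 26
  side 6: 14 = 14
  side 7: 14 = 14
This matches the lower bound, so 7 is optimal.

7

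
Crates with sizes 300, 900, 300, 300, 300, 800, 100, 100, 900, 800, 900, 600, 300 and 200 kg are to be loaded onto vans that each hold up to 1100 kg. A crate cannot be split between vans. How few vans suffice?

Total = 900 + 900 + 900 + 800 + 800 + 600 + 300 + 300 + 300 + 300 + 300 + 200 + 100 + 100 = 6800 kg.
Lower bound: ⌈6800/1100⌉ = 7 vans.
A packing using 7 vans:
  van 1: 900 + 200 = 1100
  van 2: 900 + 100 + 100 = 1100
  van 3: 900 = 900
  van 4: 800 + 300 = 1100
  van 5: 800 + 300 = 1100
  van 6: 600 + 300 = 900
  van 7: 300 + 300 = 600
This matches the lower bound, so 7 is optimal.

7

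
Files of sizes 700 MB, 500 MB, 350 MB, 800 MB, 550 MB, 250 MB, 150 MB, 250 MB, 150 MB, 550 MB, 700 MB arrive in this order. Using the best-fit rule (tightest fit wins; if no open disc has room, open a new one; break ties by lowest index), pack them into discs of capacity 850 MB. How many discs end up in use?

7

  700 → disc 1 (new)  [load 700/850]
  500 → disc 2 (new)  [load 500/850]
  350 → disc 2  [load 850/850]
  800 → disc 3 (new)  [load 800/850]
  550 → disc 4 (new)  [load 550/850]
  250 → disc 4  [load 800/850]
  150 → disc 1  [load 850/850]
  250 → disc 5 (new)  [load 250/850]
  150 → disc 5  [load 400/850]
  550 → disc 6 (new)  [load 550/850]
  700 → disc 7 (new)  [load 700/850]
7 discs opened.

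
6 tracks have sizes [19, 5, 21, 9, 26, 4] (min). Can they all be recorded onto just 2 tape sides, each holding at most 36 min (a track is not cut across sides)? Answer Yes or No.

Total = 84 min; ⌈84/36⌉ = 3.
At least 3 tape sides are required, but only 2 are allowed.

No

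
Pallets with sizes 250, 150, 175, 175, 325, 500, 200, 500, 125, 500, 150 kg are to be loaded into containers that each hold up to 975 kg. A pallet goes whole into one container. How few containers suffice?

4

Total = 500 + 500 + 500 + 325 + 250 + 200 + 175 + 175 + 150 + 150 + 125 = 3050 kg.
Lower bound: ⌈3050/975⌉ = 4 containers.
A packing using 4 containers:
  container 1: 500 + 325 + 150 = 975
  container 2: 500 + 250 + 200 = 950
  container 3: 500 + 175 + 175 + 125 = 975
  container 4: 150 = 150
This matches the lower bound, so 4 is optimal.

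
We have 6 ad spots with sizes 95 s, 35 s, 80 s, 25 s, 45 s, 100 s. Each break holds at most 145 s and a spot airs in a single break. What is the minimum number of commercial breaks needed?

Total = 100 + 95 + 80 + 45 + 35 + 25 = 380 s.
Lower bound: ⌈380/145⌉ = 3 commercial breaks.
A packing using 3 commercial breaks:
  break 1: 100 + 45 = 145
  break 2: 95 + 35 = 130
  break 3: 80 + 25 = 105
This matches the lower bound, so 3 is optimal.

3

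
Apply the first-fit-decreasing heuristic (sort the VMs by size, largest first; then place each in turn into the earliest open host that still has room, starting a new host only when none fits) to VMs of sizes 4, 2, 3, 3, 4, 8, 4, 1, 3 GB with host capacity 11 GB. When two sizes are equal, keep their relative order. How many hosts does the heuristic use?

Sorted descending: 8, 4, 4, 4, 3, 3, 3, 2, 1.
  8 → host 1 (new)  [load 8/11]
  4 → host 2 (new)  [load 4/11]
  4 → host 2  [load 8/11]
  4 → host 3 (new)  [load 4/11]
  3 → host 1  [load 11/11]
  3 → host 2  [load 11/11]
  3 → host 3  [load 7/11]
  2 → host 3  [load 9/11]
  1 → host 3  [load 10/11]
3 hosts opened.

3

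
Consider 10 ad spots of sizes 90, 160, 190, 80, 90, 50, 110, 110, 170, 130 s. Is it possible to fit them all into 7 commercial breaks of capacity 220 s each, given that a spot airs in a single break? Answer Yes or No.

Yes

A valid assignment using 6 commercial breaks:
  break 1: 190 = 190
  break 2: 170 + 50 = 220
  break 3: 160 = 160
  break 4: 130 + 90 = 220
  break 5: 110 + 110 = 220
  break 6: 90 + 80 = 170
That uses only 6 ≤ 7, so 7 commercial breaks are enough.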